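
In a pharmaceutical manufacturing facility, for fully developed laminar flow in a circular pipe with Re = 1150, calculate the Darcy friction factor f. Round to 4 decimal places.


f = 64 / Re
f = 64 / 1150
f = 0.0557


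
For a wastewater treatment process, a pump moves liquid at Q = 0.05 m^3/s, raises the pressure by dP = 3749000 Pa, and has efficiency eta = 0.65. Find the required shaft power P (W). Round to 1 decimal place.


P = Q * dP / eta
P = 0.05 * 3749000 / 0.65
P = 187450.0 / 0.65
P = 288384.6 W


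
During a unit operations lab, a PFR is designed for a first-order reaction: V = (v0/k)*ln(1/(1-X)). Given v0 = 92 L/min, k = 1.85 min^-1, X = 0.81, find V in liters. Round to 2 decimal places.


V = (v0/k) * ln(1/(1-X))
V = (92/1.85) * ln(1/(1-0.81))
V = 49.72973 * ln(5.263158)
V = 49.72973 * 1.660731
V = 82.59 L


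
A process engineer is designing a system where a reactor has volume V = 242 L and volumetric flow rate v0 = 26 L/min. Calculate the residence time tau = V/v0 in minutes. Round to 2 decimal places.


tau = V / v0
tau = 242 / 26
tau = 9.31 min


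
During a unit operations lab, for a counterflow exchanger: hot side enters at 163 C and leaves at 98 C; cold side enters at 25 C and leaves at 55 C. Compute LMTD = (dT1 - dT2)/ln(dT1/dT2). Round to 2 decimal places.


dT1 = Th_in - Tc_out = 163 - 55 = 108
dT2 = Th_out - Tc_in = 98 - 25 = 73
LMTD = (dT1 - dT2) / ln(dT1/dT2)
LMTD = (108 - 73) / ln(108/73)
LMTD = 89.36 K


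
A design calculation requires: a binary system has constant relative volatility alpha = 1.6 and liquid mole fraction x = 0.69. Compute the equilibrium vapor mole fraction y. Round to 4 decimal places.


y = alpha*x / (1 + (alpha-1)*x)
y = 1.6*0.69 / (1 + (1.6-1)*0.69)
y = 1.104 / (1 + 0.414)
y = 1.104 / 1.414
y = 0.7808


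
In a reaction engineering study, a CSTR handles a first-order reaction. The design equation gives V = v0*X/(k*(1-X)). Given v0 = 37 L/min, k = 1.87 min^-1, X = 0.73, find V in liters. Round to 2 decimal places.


V = v0 * X / (k * (1 - X))
V = 37 * 0.73 / (1.87 * (1 - 0.73))
V = 27.01 / (1.87 * 0.27)
V = 27.01 / 0.5049
V = 53.50 L


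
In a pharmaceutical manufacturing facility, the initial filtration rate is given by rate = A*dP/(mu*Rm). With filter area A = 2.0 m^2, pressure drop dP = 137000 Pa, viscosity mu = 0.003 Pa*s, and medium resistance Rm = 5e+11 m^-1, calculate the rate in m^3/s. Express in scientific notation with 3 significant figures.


rate = A * dP / (mu * Rm)
rate = 2.0 * 137000 / (0.003 * 5e+11)
rate = 274000.0 / 1.500e+09
rate = 1.83e-04 m^3/s


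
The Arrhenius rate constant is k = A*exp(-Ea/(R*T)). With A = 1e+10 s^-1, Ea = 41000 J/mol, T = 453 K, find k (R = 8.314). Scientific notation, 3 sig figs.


k = A * exp(-Ea/(R*T))
k = 1e+10 * exp(-41000 / (8.314 * 453))
k = 1e+10 * exp(-10.886183)
k = 1.87e+05


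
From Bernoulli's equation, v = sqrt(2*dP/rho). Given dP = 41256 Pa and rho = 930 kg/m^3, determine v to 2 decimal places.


v = sqrt(2*dP/rho)
v = sqrt(2*41256/930)
v = sqrt(88.722581)
v = 9.42 m/s


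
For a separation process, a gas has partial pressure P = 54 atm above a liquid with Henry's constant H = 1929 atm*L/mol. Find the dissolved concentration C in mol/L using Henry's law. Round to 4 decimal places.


C = P / H
C = 54 / 1929
C = 0.0280 mol/L


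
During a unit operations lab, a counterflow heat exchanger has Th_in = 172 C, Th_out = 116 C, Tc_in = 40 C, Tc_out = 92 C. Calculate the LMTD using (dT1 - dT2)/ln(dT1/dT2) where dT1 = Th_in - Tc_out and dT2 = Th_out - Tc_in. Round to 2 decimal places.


dT1 = Th_in - Tc_out = 172 - 92 = 80
dT2 = Th_out - Tc_in = 116 - 40 = 76
LMTD = (dT1 - dT2) / ln(dT1/dT2)
LMTD = (80 - 76) / ln(80/76)
LMTD = 77.98 K


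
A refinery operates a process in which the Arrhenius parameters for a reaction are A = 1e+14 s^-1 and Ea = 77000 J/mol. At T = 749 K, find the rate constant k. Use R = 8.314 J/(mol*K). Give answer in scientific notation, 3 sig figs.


k = A * exp(-Ea/(R*T))
k = 1e+14 * exp(-77000 / (8.314 * 749))
k = 1e+14 * exp(-12.365136)
k = 4.26e+08


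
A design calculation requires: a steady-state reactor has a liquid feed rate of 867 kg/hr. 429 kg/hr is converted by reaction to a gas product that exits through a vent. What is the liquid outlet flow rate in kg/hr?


Steady-state mass balance on the main outlet: F_out = F_in - F_removed
F_out = 867 - 429
F_out = 438 kg/hr


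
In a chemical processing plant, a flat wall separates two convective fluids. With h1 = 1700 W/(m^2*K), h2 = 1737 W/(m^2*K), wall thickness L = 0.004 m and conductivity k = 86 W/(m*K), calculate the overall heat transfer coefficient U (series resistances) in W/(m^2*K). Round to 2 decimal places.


1/U = 1/h1 + L/k + 1/h2
1/U = 1/1700 + 0.004/86 + 1/1737
1/U = 0.0005882353 + 4.65116e-05 + 0.0005757052
1/U = 0.0012104521
U = 826.14 W/(m^2*K)


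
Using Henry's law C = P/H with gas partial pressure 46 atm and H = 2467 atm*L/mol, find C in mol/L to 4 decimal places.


C = P / H
C = 46 / 2467
C = 0.0186 mol/L


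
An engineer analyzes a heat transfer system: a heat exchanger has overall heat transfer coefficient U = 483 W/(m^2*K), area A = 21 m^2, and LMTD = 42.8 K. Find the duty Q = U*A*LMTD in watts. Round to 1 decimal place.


Q = U * A * LMTD
Q = 483 * 21 * 42.8
Q = 434120.4 W


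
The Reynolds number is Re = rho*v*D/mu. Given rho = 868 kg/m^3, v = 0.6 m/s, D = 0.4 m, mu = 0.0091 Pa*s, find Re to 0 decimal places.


Re = rho * v * D / mu
Re = 868 * 0.6 * 0.4 / 0.0091
Re = 208.32 / 0.0091
Re = 22892


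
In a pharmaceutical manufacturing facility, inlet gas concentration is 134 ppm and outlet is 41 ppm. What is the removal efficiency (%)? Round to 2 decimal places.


Efficiency = (G_in - G_out) / G_in * 100%
Efficiency = (134 - 41) / 134 * 100
Efficiency = 93 / 134 * 100
Efficiency = 69.40%


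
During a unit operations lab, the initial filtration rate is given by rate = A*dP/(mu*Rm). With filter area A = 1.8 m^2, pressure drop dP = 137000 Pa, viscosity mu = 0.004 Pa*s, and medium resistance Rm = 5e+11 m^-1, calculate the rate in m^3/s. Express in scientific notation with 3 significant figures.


rate = A * dP / (mu * Rm)
rate = 1.8 * 137000 / (0.004 * 5e+11)
rate = 246600.0 / 2.000e+09
rate = 1.23e-04 m^3/s


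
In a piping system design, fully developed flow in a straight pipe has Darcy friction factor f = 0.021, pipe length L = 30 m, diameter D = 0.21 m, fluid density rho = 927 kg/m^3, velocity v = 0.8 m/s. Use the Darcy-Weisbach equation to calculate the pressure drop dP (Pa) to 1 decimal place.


dP = f * (L/D) * (rho*v^2/2)
dP = 0.021 * (30/0.21) * (927*0.8^2/2)
L/D = 142.85714286
rho*v^2/2 = 927*0.64/2 = 296.64
dP = 0.021 * 142.85714286 * 296.64
dP = 889.9 Pa


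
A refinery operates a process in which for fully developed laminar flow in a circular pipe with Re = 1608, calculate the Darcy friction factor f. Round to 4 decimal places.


f = 64 / Re
f = 64 / 1608
f = 0.0398


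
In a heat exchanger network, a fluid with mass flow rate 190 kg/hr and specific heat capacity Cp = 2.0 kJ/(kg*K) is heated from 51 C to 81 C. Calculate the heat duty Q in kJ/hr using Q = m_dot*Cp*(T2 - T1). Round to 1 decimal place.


Q = m_dot * Cp * (T2 - T1)
Q = 190 * 2.0 * (81 - 51)
Q = 190 * 2.0 * 30
Q = 11400.0 kJ/hr


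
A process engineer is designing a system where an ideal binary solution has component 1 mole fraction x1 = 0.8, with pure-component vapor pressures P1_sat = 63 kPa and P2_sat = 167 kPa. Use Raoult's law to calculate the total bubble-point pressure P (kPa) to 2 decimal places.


P = x1*P1_sat + x2*P2_sat
x2 = 1 - x1 = 1 - 0.8 = 0.2
P = 0.8*63 + 0.2*167
P = 50.4 + 33.4
P = 83.80 kPa


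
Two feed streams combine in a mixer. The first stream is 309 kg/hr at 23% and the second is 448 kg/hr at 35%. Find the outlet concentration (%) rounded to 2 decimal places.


Mass balance on solute: F1*x1 + F2*x2 = F3*x3
F3 = F1 + F2 = 309 + 448 = 757 kg/hr
x3 = (F1*x1 + F2*x2)/F3
x3 = (309*0.23 + 448*0.35) / 757
x3 = 30.10%


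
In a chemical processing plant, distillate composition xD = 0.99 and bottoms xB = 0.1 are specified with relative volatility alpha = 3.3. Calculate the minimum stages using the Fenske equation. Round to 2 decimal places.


N_min = ln((xD*(1-xB))/(xB*(1-xD))) / ln(alpha)
Numerator inside ln: 0.891 / 0.001 = 891.0
ln(891.0) = 6.792344
ln(alpha) = ln(3.3) = 1.193922
N_min = 6.792344 / 1.193922 = 5.69


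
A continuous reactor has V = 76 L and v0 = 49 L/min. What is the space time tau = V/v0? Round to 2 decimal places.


tau = V / v0
tau = 76 / 49
tau = 1.55 min


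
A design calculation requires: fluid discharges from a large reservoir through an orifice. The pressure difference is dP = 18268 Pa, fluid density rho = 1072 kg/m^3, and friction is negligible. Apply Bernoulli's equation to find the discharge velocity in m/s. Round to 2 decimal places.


v = sqrt(2*dP/rho)
v = sqrt(2*18268/1072)
v = sqrt(34.08209)
v = 5.84 m/s


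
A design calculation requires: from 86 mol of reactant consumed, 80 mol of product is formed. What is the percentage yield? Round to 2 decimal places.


Yield = (moles product / moles consumed) * 100%
Yield = (80 / 86) * 100
Yield = 0.9302 * 100
Yield = 93.02%


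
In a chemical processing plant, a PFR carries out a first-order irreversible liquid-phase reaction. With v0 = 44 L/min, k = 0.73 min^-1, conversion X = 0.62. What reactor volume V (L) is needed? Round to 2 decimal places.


V = (v0/k) * ln(1/(1-X))
V = (44/0.73) * ln(1/(1-0.62))
V = 60.273973 * ln(2.631579)
V = 60.273973 * 0.967584
V = 58.32 L


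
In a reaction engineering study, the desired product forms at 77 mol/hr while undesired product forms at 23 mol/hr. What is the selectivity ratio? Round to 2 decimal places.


S = desired product rate / undesired product rate
S = 77 / 23
S = 3.35


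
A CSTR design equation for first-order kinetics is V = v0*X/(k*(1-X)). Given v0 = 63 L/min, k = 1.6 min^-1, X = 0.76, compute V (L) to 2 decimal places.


V = v0 * X / (k * (1 - X))
V = 63 * 0.76 / (1.6 * (1 - 0.76))
V = 47.88 / (1.6 * 0.24)
V = 47.88 / 0.384
V = 124.69 L


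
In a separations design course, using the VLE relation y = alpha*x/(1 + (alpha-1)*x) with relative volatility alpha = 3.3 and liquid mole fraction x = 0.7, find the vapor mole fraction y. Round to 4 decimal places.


y = alpha*x / (1 + (alpha-1)*x)
y = 3.3*0.7 / (1 + (3.3-1)*0.7)
y = 2.31 / (1 + 1.61)
y = 2.31 / 2.61
y = 0.8851


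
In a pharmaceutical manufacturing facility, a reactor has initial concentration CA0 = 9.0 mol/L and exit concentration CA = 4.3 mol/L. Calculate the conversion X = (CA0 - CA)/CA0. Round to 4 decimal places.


X = (CA0 - CA) / CA0
X = (9.0 - 4.3) / 9.0
X = 4.7 / 9.0
X = 0.5222


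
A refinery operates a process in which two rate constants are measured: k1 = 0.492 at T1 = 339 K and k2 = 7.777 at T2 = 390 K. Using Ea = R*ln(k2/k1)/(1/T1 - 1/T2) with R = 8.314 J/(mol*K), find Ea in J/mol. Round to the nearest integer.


Ea = R * ln(k2/k1) / (1/T1 - 1/T2)
ln(k2/k1) = ln(7.777/0.492) = 2.7604472
1/T1 - 1/T2 = 1/339 - 1/390 = 0.000385749943
Ea = 8.314 * 2.7604472 / 0.000385749943
Ea = 59495 J/mol


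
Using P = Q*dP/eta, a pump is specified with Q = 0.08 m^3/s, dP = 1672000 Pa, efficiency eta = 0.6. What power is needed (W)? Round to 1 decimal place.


P = Q * dP / eta
P = 0.08 * 1672000 / 0.6
P = 133760.0 / 0.6
P = 222933.3 W


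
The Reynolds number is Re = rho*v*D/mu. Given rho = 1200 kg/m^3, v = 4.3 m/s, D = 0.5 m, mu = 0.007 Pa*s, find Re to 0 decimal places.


Re = rho * v * D / mu
Re = 1200 * 4.3 * 0.5 / 0.007
Re = 2580.0 / 0.007
Re = 368571


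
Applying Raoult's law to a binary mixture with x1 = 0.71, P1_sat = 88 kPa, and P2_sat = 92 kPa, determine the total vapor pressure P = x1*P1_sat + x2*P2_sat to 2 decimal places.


P = x1*P1_sat + x2*P2_sat
x2 = 1 - x1 = 1 - 0.71 = 0.29
P = 0.71*88 + 0.29*92
P = 62.48 + 26.68
P = 89.16 kPa


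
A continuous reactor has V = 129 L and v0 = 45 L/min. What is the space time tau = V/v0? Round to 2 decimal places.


tau = V / v0
tau = 129 / 45
tau = 2.87 min


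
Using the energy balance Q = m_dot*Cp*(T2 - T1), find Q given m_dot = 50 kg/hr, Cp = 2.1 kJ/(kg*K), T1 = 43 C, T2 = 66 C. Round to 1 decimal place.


Q = m_dot * Cp * (T2 - T1)
Q = 50 * 2.1 * (66 - 43)
Q = 50 * 2.1 * 23
Q = 2415.0 kJ/hr


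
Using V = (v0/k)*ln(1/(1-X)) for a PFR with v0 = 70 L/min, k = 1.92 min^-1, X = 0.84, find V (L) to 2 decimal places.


V = (v0/k) * ln(1/(1-X))
V = (70/1.92) * ln(1/(1-0.84))
V = 36.458333 * ln(6.25)
V = 36.458333 * 1.832581
V = 66.81 L


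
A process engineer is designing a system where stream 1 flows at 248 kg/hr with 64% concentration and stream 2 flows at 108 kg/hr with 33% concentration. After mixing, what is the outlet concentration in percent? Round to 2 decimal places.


Mass balance on solute: F1*x1 + F2*x2 = F3*x3
F3 = F1 + F2 = 248 + 108 = 356 kg/hr
x3 = (F1*x1 + F2*x2)/F3
x3 = (248*0.64 + 108*0.33) / 356
x3 = 54.60%


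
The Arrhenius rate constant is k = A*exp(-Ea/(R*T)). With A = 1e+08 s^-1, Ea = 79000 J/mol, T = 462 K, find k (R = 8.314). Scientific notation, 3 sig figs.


k = A * exp(-Ea/(R*T))
k = 1e+08 * exp(-79000 / (8.314 * 462))
k = 1e+08 * exp(-20.567196)
k = 1.17e-01


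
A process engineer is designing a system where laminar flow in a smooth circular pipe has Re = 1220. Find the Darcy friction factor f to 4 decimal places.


f = 64 / Re
f = 64 / 1220
f = 0.0525


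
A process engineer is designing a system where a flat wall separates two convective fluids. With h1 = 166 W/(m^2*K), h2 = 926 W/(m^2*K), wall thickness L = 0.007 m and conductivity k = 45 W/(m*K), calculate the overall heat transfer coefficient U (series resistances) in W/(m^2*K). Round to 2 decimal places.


1/U = 1/h1 + L/k + 1/h2
1/U = 1/166 + 0.007/45 + 1/926
1/U = 0.0060240964 + 0.0001555556 + 0.0010799136
1/U = 0.0072595656
U = 137.75 W/(m^2*K)


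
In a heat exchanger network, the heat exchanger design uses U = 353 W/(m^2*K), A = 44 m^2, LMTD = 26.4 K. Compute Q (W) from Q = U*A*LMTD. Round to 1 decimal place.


Q = U * A * LMTD
Q = 353 * 44 * 26.4
Q = 410044.8 W


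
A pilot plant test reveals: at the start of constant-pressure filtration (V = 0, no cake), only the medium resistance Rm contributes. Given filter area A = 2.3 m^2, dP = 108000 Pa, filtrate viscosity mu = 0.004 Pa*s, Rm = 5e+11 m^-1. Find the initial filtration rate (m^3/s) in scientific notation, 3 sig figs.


rate = A * dP / (mu * Rm)
rate = 2.3 * 108000 / (0.004 * 5e+11)
rate = 248400.0 / 2.000e+09
rate = 1.24e-04 m^3/s


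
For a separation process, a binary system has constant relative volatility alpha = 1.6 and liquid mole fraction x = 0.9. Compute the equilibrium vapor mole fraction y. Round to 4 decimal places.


y = alpha*x / (1 + (alpha-1)*x)
y = 1.6*0.9 / (1 + (1.6-1)*0.9)
y = 1.44 / (1 + 0.54)
y = 1.44 / 1.54
y = 0.9351


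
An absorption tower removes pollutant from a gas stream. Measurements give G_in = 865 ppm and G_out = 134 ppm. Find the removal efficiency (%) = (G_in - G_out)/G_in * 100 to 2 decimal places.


Efficiency = (G_in - G_out) / G_in * 100%
Efficiency = (865 - 134) / 865 * 100
Efficiency = 731 / 865 * 100
Efficiency = 84.51%


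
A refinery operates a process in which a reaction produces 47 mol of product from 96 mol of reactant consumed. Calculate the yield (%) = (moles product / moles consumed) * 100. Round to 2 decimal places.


Yield = (moles product / moles consumed) * 100%
Yield = (47 / 96) * 100
Yield = 0.4896 * 100
Yield = 48.96%


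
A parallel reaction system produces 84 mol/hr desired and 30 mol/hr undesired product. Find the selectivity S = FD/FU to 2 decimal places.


S = desired product rate / undesired product rate
S = 84 / 30
S = 2.80


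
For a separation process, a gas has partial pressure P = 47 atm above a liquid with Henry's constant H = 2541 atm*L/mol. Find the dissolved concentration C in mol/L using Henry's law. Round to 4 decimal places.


C = P / H
C = 47 / 2541
C = 0.0185 mol/L


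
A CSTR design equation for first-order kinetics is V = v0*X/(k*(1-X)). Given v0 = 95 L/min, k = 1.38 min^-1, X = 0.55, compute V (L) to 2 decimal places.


V = v0 * X / (k * (1 - X))
V = 95 * 0.55 / (1.38 * (1 - 0.55))
V = 52.25 / (1.38 * 0.45)
V = 52.25 / 0.621
V = 84.14 L


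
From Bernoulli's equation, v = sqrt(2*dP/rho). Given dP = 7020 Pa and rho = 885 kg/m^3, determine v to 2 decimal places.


v = sqrt(2*dP/rho)
v = sqrt(2*7020/885)
v = sqrt(15.864407)
v = 3.98 m/s


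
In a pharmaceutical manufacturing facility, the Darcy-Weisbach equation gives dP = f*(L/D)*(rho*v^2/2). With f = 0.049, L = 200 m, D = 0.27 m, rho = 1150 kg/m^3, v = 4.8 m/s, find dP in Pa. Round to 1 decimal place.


dP = f * (L/D) * (rho*v^2/2)
dP = 0.049 * (200/0.27) * (1150*4.8^2/2)
L/D = 740.74074074
rho*v^2/2 = 1150*23.04/2 = 13248.0
dP = 0.049 * 740.74074074 * 13248.0
dP = 480853.3 Pa


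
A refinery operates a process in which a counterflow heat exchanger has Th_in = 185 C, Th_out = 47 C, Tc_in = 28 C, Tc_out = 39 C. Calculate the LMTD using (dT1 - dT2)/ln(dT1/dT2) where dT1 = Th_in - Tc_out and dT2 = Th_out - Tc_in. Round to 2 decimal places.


dT1 = Th_in - Tc_out = 185 - 39 = 146
dT2 = Th_out - Tc_in = 47 - 28 = 19
LMTD = (dT1 - dT2) / ln(dT1/dT2)
LMTD = (146 - 19) / ln(146/19)
LMTD = 62.28 K


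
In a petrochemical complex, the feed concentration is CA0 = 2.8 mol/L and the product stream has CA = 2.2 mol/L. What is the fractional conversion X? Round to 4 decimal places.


X = (CA0 - CA) / CA0
X = (2.8 - 2.2) / 2.8
X = 0.6 / 2.8
X = 0.2143


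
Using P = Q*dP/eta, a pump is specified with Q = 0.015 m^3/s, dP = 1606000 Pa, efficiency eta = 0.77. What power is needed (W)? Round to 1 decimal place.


P = Q * dP / eta
P = 0.015 * 1606000 / 0.77
P = 24090.0 / 0.77
P = 31285.7 W


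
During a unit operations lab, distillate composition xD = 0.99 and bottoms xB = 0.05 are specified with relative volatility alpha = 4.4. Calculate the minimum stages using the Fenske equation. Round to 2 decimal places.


N_min = ln((xD*(1-xB))/(xB*(1-xD))) / ln(alpha)
Numerator inside ln: 0.9405 / 0.0005 = 1881.0
ln(1881.0) = 7.539559
ln(alpha) = ln(4.4) = 1.481605
N_min = 7.539559 / 1.481605 = 5.09


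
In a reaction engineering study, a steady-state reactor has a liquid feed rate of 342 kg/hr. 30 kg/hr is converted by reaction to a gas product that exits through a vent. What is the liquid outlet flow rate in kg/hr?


Steady-state mass balance on the main outlet: F_out = F_in - F_removed
F_out = 342 - 30
F_out = 312 kg/hr


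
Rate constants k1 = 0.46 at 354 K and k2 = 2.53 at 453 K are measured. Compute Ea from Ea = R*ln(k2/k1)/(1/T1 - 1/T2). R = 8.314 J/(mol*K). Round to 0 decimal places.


Ea = R * ln(k2/k1) / (1/T1 - 1/T2)
ln(k2/k1) = ln(2.53/0.46) = 1.7047481
1/T1 - 1/T2 = 1/354 - 1/453 = 0.000617353238
Ea = 8.314 * 1.7047481 / 0.000617353238
Ea = 22958 J/mol


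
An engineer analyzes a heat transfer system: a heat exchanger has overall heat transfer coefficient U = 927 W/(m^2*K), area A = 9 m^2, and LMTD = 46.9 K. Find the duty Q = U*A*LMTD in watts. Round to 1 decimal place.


Q = U * A * LMTD
Q = 927 * 9 * 46.9
Q = 391286.7 W


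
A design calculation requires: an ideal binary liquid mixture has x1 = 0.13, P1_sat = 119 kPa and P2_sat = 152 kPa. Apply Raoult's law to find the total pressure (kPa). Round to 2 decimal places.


P = x1*P1_sat + x2*P2_sat
x2 = 1 - x1 = 1 - 0.13 = 0.87
P = 0.13*119 + 0.87*152
P = 15.47 + 132.24
P = 147.71 kPa


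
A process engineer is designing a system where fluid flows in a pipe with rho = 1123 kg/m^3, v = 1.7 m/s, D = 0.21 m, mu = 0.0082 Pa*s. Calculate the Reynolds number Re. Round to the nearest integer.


Re = rho * v * D / mu
Re = 1123 * 1.7 * 0.21 / 0.0082
Re = 400.911 / 0.0082
Re = 48892


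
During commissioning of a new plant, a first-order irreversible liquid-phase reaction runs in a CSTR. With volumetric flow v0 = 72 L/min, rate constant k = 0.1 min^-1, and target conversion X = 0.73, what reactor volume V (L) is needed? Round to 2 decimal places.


V = v0 * X / (k * (1 - X))
V = 72 * 0.73 / (0.1 * (1 - 0.73))
V = 52.56 / (0.1 * 0.27)
V = 52.56 / 0.027
V = 1946.67 L


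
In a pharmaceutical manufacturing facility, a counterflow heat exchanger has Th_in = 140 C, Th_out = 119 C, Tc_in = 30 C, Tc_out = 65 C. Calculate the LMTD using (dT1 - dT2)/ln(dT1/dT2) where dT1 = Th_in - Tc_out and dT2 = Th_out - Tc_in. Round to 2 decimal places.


dT1 = Th_in - Tc_out = 140 - 65 = 75
dT2 = Th_out - Tc_in = 119 - 30 = 89
LMTD = (dT1 - dT2) / ln(dT1/dT2)
LMTD = (75 - 89) / ln(75/89)
LMTD = 81.80 K


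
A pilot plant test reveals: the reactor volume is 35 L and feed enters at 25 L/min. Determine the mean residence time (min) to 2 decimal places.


tau = V / v0
tau = 35 / 25
tau = 1.40 min


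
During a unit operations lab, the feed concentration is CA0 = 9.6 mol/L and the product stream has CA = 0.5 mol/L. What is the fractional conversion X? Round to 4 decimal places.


X = (CA0 - CA) / CA0
X = (9.6 - 0.5) / 9.6
X = 9.1 / 9.6
X = 0.9479


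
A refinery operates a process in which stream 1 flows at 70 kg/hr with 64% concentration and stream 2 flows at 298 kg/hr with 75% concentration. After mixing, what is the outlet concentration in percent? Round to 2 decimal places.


Mass balance on solute: F1*x1 + F2*x2 = F3*x3
F3 = F1 + F2 = 70 + 298 = 368 kg/hr
x3 = (F1*x1 + F2*x2)/F3
x3 = (70*0.64 + 298*0.75) / 368
x3 = 72.91%


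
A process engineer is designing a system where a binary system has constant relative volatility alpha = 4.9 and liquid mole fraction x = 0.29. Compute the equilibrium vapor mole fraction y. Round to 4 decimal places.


y = alpha*x / (1 + (alpha-1)*x)
y = 4.9*0.29 / (1 + (4.9-1)*0.29)
y = 1.421 / (1 + 1.131)
y = 1.421 / 2.131
y = 0.6668


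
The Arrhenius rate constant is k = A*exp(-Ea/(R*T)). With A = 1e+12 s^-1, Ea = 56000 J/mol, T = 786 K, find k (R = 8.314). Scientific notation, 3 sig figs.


k = A * exp(-Ea/(R*T))
k = 1e+12 * exp(-56000 / (8.314 * 786))
k = 1e+12 * exp(-8.5695)
k = 1.90e+08


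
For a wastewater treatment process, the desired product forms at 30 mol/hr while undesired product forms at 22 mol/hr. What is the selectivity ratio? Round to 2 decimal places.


S = desired product rate / undesired product rate
S = 30 / 22
S = 1.36


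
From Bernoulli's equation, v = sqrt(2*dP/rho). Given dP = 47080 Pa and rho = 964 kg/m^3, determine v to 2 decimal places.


v = sqrt(2*dP/rho)
v = sqrt(2*47080/964)
v = sqrt(97.676349)
v = 9.88 m/s


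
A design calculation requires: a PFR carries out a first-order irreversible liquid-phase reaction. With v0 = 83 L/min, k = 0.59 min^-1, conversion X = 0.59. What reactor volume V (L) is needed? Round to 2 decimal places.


V = (v0/k) * ln(1/(1-X))
V = (83/0.59) * ln(1/(1-0.59))
V = 140.677966 * ln(2.439024)
V = 140.677966 * 0.891598
V = 125.43 L


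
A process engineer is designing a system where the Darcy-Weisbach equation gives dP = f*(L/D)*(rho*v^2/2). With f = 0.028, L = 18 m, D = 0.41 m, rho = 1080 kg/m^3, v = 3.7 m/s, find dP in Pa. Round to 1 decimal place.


dP = f * (L/D) * (rho*v^2/2)
dP = 0.028 * (18/0.41) * (1080*3.7^2/2)
L/D = 43.90243902
rho*v^2/2 = 1080*13.69/2 = 7392.6
dP = 0.028 * 43.90243902 * 7392.6
dP = 9087.5 Pa


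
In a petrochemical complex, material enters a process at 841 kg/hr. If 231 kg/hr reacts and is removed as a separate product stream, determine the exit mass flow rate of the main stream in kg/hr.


Steady-state mass balance on the main outlet: F_out = F_in - F_removed
F_out = 841 - 231
F_out = 610 kg/hr


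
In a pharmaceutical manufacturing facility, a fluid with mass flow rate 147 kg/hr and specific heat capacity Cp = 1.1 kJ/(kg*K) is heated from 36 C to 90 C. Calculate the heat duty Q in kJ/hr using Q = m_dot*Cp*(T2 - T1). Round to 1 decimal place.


Q = m_dot * Cp * (T2 - T1)
Q = 147 * 1.1 * (90 - 36)
Q = 147 * 1.1 * 54
Q = 8731.8 kJ/hr


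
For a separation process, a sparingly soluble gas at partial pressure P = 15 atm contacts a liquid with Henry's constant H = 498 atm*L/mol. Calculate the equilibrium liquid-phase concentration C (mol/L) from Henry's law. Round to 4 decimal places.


C = P / H
C = 15 / 498
C = 0.0301 mol/L


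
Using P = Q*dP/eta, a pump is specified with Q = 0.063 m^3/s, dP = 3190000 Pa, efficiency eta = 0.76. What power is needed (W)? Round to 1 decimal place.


P = Q * dP / eta
P = 0.063 * 3190000 / 0.76
P = 200970.0 / 0.76
P = 264434.2 W


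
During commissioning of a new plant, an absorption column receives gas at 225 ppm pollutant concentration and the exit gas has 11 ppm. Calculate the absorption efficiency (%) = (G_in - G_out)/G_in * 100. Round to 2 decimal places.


Efficiency = (G_in - G_out) / G_in * 100%
Efficiency = (225 - 11) / 225 * 100
Efficiency = 214 / 225 * 100
Efficiency = 95.11%


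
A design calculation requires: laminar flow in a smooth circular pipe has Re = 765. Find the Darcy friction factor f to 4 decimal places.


f = 64 / Re
f = 64 / 765
f = 0.0837


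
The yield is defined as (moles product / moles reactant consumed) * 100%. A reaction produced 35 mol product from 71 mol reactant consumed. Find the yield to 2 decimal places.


Yield = (moles product / moles consumed) * 100%
Yield = (35 / 71) * 100
Yield = 0.493 * 100
Yield = 49.30%


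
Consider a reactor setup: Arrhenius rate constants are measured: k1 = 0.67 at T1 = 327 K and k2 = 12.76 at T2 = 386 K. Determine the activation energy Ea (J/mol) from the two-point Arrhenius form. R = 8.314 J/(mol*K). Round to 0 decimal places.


Ea = R * ln(k2/k1) / (1/T1 - 1/T2)
ln(k2/k1) = ln(12.76/0.67) = 2.9467928
1/T1 - 1/T2 = 1/327 - 1/386 = 0.0004674304
Ea = 8.314 * 2.9467928 / 0.0004674304
Ea = 52413 J/mol


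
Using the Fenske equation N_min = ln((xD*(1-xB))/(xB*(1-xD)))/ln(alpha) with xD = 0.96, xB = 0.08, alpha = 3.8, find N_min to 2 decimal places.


N_min = ln((xD*(1-xB))/(xB*(1-xD))) / ln(alpha)
Numerator inside ln: 0.8832 / 0.0032 = 276.0
ln(276.0) = 5.620401
ln(alpha) = ln(3.8) = 1.335001
N_min = 5.620401 / 1.335001 = 4.21


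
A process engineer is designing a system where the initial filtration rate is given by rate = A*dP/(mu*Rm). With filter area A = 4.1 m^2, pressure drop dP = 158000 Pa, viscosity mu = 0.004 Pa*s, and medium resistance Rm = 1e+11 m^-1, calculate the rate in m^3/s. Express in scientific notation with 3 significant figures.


rate = A * dP / (mu * Rm)
rate = 4.1 * 158000 / (0.004 * 1e+11)
rate = 647800.0 / 4.000e+08
rate = 1.62e-03 m^3/s


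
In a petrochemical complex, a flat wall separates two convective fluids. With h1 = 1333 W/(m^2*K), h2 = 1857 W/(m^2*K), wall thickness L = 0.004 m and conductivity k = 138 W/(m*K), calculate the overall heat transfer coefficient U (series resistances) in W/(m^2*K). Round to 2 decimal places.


1/U = 1/h1 + L/k + 1/h2
1/U = 1/1333 + 0.004/138 + 1/1857
1/U = 0.0007501875 + 2.89855e-05 + 0.000538503
1/U = 0.001317676
U = 758.91 W/(m^2*K)


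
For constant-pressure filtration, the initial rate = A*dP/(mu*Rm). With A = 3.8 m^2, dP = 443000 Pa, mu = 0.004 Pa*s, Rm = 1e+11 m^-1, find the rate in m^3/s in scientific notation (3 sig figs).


rate = A * dP / (mu * Rm)
rate = 3.8 * 443000 / (0.004 * 1e+11)
rate = 1683400.0 / 4.000e+08
rate = 4.21e-03 m^3/s


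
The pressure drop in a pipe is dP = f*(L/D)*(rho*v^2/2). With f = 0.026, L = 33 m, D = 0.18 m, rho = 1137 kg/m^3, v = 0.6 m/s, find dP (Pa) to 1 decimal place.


dP = f * (L/D) * (rho*v^2/2)
dP = 0.026 * (33/0.18) * (1137*0.6^2/2)
L/D = 183.33333333
rho*v^2/2 = 1137*0.36/2 = 204.66
dP = 0.026 * 183.33333333 * 204.66
dP = 975.5 Pa


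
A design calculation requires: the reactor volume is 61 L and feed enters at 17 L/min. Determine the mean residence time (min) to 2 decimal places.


tau = V / v0
tau = 61 / 17
tau = 3.59 min


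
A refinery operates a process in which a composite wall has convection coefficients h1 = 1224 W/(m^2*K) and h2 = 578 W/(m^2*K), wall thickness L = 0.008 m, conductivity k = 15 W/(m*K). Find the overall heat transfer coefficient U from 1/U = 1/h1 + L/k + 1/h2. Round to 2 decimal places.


1/U = 1/h1 + L/k + 1/h2
1/U = 1/1224 + 0.008/15 + 1/578
1/U = 0.0008169935 + 0.0005333333 + 0.0017301038
1/U = 0.0030804306
U = 324.63 W/(m^2*K)


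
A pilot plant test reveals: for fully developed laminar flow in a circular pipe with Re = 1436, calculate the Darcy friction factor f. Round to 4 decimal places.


f = 64 / Re
f = 64 / 1436
f = 0.0446


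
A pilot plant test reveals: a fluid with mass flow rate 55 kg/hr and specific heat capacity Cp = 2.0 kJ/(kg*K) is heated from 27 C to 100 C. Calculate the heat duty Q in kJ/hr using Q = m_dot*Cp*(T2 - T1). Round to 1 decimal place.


Q = m_dot * Cp * (T2 - T1)
Q = 55 * 2.0 * (100 - 27)
Q = 55 * 2.0 * 73
Q = 8030.0 kJ/hr


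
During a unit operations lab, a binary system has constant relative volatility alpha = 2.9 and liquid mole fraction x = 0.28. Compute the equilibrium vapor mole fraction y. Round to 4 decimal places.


y = alpha*x / (1 + (alpha-1)*x)
y = 2.9*0.28 / (1 + (2.9-1)*0.28)
y = 0.812 / (1 + 0.532)
y = 0.812 / 1.532
y = 0.5300


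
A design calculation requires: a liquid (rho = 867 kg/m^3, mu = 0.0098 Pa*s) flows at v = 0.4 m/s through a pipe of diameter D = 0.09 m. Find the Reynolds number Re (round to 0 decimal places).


Re = rho * v * D / mu
Re = 867 * 0.4 * 0.09 / 0.0098
Re = 31.212 / 0.0098
Re = 3185


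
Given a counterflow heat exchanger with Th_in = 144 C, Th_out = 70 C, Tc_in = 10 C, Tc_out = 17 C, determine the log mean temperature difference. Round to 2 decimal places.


dT1 = Th_in - Tc_out = 144 - 17 = 127
dT2 = Th_out - Tc_in = 70 - 10 = 60
LMTD = (dT1 - dT2) / ln(dT1/dT2)
LMTD = (127 - 60) / ln(127/60)
LMTD = 89.35 K


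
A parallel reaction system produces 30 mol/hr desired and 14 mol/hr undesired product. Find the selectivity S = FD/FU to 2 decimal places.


S = desired product rate / undesired product rate
S = 30 / 14
S = 2.14


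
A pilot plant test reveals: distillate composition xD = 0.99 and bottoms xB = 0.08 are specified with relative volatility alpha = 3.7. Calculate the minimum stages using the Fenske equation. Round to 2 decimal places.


N_min = ln((xD*(1-xB))/(xB*(1-xD))) / ln(alpha)
Numerator inside ln: 0.9108 / 0.0008 = 1138.5
ln(1138.5) = 7.037467
ln(alpha) = ln(3.7) = 1.308333
N_min = 7.037467 / 1.308333 = 5.38


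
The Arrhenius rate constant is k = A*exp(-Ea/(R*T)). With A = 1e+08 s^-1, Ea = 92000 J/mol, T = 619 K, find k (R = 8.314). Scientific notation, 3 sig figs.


k = A * exp(-Ea/(R*T))
k = 1e+08 * exp(-92000 / (8.314 * 619))
k = 1e+08 * exp(-17.876692)
k = 1.72e+00


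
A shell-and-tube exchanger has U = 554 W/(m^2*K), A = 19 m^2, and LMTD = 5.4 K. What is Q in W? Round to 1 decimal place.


Q = U * A * LMTD
Q = 554 * 19 * 5.4
Q = 56840.4 W


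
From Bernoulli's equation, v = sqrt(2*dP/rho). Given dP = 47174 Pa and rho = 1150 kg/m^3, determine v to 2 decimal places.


v = sqrt(2*dP/rho)
v = sqrt(2*47174/1150)
v = sqrt(82.041739)
v = 9.06 m/s


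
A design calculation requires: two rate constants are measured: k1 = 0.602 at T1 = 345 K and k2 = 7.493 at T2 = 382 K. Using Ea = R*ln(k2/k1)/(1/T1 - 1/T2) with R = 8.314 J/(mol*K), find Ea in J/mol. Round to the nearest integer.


Ea = R * ln(k2/k1) / (1/T1 - 1/T2)
ln(k2/k1) = ln(7.493/0.602) = 2.5214671
1/T1 - 1/T2 = 1/345 - 1/382 = 0.000280749678
Ea = 8.314 * 2.5214671 / 0.000280749678
Ea = 74670 J/mol


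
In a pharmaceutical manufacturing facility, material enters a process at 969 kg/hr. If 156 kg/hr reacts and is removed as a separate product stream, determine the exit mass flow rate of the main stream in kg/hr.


Steady-state mass balance on the main outlet: F_out = F_in - F_removed
F_out = 969 - 156
F_out = 813 kg/hr


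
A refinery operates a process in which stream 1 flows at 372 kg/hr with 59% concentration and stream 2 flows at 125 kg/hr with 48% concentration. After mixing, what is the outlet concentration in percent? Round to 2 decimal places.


Mass balance on solute: F1*x1 + F2*x2 = F3*x3
F3 = F1 + F2 = 372 + 125 = 497 kg/hr
x3 = (F1*x1 + F2*x2)/F3
x3 = (372*0.59 + 125*0.48) / 497
x3 = 56.23%


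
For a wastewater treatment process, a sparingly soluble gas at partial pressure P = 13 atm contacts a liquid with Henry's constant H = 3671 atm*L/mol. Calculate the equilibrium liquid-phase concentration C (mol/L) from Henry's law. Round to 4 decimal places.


C = P / H
C = 13 / 3671
C = 0.0035 mol/L


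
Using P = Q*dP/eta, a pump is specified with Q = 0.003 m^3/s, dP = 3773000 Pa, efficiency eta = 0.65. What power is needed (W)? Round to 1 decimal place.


P = Q * dP / eta
P = 0.003 * 3773000 / 0.65
P = 11319.0 / 0.65
P = 17413.8 W


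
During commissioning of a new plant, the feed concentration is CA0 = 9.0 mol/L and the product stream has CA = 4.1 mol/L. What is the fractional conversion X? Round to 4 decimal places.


X = (CA0 - CA) / CA0
X = (9.0 - 4.1) / 9.0
X = 4.9 / 9.0
X = 0.5444


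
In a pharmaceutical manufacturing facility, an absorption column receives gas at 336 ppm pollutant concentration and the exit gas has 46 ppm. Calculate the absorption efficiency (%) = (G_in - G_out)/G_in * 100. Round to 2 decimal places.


Efficiency = (G_in - G_out) / G_in * 100%
Efficiency = (336 - 46) / 336 * 100
Efficiency = 290 / 336 * 100
Efficiency = 86.31%


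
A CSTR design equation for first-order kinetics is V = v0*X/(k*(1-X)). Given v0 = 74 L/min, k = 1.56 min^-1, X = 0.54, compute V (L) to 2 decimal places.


V = v0 * X / (k * (1 - X))
V = 74 * 0.54 / (1.56 * (1 - 0.54))
V = 39.96 / (1.56 * 0.46)
V = 39.96 / 0.7176
V = 55.69 L


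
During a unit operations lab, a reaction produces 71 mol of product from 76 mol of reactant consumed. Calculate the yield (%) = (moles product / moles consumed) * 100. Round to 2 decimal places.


Yield = (moles product / moles consumed) * 100%
Yield = (71 / 76) * 100
Yield = 0.9342 * 100
Yield = 93.42%


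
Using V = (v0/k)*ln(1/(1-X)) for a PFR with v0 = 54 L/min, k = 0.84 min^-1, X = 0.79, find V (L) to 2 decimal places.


V = (v0/k) * ln(1/(1-X))
V = (54/0.84) * ln(1/(1-0.79))
V = 64.285714 * ln(4.761905)
V = 64.285714 * 1.560648
V = 100.33 L


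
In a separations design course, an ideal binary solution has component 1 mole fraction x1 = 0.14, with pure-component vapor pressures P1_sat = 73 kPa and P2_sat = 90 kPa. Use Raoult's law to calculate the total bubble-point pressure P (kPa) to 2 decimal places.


P = x1*P1_sat + x2*P2_sat
x2 = 1 - x1 = 1 - 0.14 = 0.86
P = 0.14*73 + 0.86*90
P = 10.22 + 77.4
P = 87.62 kPa


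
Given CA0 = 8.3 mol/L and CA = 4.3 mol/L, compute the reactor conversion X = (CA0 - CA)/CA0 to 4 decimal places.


X = (CA0 - CA) / CA0
X = (8.3 - 4.3) / 8.3
X = 4.0 / 8.3
X = 0.4819


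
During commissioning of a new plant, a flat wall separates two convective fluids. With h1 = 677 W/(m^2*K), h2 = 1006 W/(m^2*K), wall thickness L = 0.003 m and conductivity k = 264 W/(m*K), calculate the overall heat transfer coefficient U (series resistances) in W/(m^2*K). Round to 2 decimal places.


1/U = 1/h1 + L/k + 1/h2
1/U = 1/677 + 0.003/264 + 1/1006
1/U = 0.0014771049 + 1.13636e-05 + 0.0009940358
1/U = 0.0024825043
U = 402.82 W/(m^2*K)


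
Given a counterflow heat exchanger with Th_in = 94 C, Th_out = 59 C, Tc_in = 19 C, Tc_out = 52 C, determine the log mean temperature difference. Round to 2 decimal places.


dT1 = Th_in - Tc_out = 94 - 52 = 42
dT2 = Th_out - Tc_in = 59 - 19 = 40
LMTD = (dT1 - dT2) / ln(dT1/dT2)
LMTD = (42 - 40) / ln(42/40)
LMTD = 40.99 K


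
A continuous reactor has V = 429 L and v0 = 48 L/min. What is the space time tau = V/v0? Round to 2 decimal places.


tau = V / v0
tau = 429 / 48
tau = 8.94 min


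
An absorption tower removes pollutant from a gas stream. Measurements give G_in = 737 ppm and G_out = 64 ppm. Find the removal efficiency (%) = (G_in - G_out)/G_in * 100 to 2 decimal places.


Efficiency = (G_in - G_out) / G_in * 100%
Efficiency = (737 - 64) / 737 * 100
Efficiency = 673 / 737 * 100
Efficiency = 91.32%


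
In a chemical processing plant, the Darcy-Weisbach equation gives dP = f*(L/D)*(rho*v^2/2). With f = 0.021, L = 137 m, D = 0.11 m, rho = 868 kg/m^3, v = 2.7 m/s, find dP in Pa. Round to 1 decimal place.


dP = f * (L/D) * (rho*v^2/2)
dP = 0.021 * (137/0.11) * (868*2.7^2/2)
L/D = 1245.45454545
rho*v^2/2 = 868*7.29/2 = 3163.86
dP = 0.021 * 1245.45454545 * 3163.86
dP = 82749.3 Pa


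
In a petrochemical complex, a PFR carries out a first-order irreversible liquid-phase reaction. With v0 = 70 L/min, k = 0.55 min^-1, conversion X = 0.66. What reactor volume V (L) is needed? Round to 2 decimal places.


V = (v0/k) * ln(1/(1-X))
V = (70/0.55) * ln(1/(1-0.66))
V = 127.272727 * ln(2.941176)
V = 127.272727 * 1.07881
V = 137.30 L


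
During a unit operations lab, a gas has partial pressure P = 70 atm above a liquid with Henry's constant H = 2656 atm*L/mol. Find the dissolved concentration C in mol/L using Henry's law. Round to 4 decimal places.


C = P / H
C = 70 / 2656
C = 0.0264 mol/L


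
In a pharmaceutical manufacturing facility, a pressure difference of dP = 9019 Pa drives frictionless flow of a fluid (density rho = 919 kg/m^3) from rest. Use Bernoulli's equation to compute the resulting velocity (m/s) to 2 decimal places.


v = sqrt(2*dP/rho)
v = sqrt(2*9019/919)
v = sqrt(19.627856)
v = 4.43 m/s


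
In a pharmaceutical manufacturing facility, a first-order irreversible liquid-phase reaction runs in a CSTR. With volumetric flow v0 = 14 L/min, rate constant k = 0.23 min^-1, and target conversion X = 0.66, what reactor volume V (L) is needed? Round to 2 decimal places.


V = v0 * X / (k * (1 - X))
V = 14 * 0.66 / (0.23 * (1 - 0.66))
V = 9.24 / (0.23 * 0.34)
V = 9.24 / 0.0782
V = 118.16 L


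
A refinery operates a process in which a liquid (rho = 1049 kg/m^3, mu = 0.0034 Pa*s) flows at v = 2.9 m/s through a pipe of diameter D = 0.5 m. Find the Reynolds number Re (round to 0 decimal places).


Re = rho * v * D / mu
Re = 1049 * 2.9 * 0.5 / 0.0034
Re = 1521.05 / 0.0034
Re = 447368


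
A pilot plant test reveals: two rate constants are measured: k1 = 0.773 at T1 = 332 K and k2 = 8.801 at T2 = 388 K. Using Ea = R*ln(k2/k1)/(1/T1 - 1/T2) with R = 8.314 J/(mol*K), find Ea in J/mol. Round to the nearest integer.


Ea = R * ln(k2/k1) / (1/T1 - 1/T2)
ln(k2/k1) = ln(8.801/0.773) = 2.4323416
1/T1 - 1/T2 = 1/332 - 1/388 = 0.000434728605
Ea = 8.314 * 2.4323416 / 0.000434728605
Ea = 46518 J/mol


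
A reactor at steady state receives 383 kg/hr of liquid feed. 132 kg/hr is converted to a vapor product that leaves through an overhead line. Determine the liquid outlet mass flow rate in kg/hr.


Steady-state mass balance on the main outlet: F_out = F_in - F_removed
F_out = 383 - 132
F_out = 251 kg/hr


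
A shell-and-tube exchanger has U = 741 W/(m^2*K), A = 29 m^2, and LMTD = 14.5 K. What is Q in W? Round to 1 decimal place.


Q = U * A * LMTD
Q = 741 * 29 * 14.5
Q = 311590.5 W


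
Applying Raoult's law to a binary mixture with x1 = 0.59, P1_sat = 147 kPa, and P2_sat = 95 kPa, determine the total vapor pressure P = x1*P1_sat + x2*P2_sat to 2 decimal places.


P = x1*P1_sat + x2*P2_sat
x2 = 1 - x1 = 1 - 0.59 = 0.41
P = 0.59*147 + 0.41*95
P = 86.73 + 38.95
P = 125.68 kPa


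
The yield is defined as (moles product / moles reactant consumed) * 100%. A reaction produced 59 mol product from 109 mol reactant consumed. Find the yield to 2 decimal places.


Yield = (moles product / moles consumed) * 100%
Yield = (59 / 109) * 100
Yield = 0.5413 * 100
Yield = 54.13%
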